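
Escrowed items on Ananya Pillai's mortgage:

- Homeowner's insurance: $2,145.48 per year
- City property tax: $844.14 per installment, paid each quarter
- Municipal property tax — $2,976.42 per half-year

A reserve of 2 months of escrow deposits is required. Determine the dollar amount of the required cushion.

Homeowner's insurance — $2,145.48/yr
City property tax — $844.14 × 4 = $3,376.56/yr
Municipal property tax — $2,976.42 × 2 = $5,952.84/yr
Total annual escrow = $2,145.48 + $3,376.56 + $5,952.84 = $11,474.88
Monthly = $11,474.88 / 12 = $956.24
Required cushion = 2 × $956.24 = $1,912.48

$1,912.48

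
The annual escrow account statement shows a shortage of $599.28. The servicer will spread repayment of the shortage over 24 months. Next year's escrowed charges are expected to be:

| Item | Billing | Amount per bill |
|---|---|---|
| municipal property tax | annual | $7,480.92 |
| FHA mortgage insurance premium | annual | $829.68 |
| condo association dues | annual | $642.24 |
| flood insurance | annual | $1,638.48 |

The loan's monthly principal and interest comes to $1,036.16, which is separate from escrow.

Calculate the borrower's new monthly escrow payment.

$907.58

Municipal property tax: $7,480.92/yr
FHA mortgage insurance premium: $829.68/yr
Condo association dues: $642.24/yr
Flood insurance: $1,638.48/yr
Total annual escrow = $7,480.92 + $829.68 + $642.24 + $1,638.48 = $10,591.32
Monthly = $10,591.32 ÷ 12 = $882.61
Shortage spread = $599.28 / 24 = $24.97/mo
New monthly escrow = $882.61 + $24.97 = $907.58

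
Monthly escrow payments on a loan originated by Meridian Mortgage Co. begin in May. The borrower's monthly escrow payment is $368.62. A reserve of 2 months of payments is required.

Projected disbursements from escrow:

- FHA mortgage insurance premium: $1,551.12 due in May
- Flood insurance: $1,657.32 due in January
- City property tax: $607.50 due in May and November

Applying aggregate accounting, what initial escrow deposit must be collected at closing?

Cushion = 2 × $368.62 = $737.24
Trial balance (start $0, +$368.62 each month, − disbursements):
  May: +$368.62 − $2,158.62 → -$1,790.00
  Jun: +$368.62 → -$1,421.38
  Jul: +$368.62 → -$1,052.76
  Aug: +$368.62 → -$684.14
  Sep: +$368.62 → -$315.52
  Oct: +$368.62 → $53.10
  Nov: +$368.62 − $607.50 → -$185.78
  Dec: +$368.62 → $182.84
  Jan: +$368.62 − $1,657.32 → -$1,105.86
  Feb: +$368.62 → -$737.24
  Mar: +$368.62 → -$368.62
  Apr: +$368.62 → $0.00
Lowest trial balance = -$1,790.00 (May)
Initial deposit = cushion − low point = $737.24 − (-$1,790.00) = $2,527.24

$2,527.24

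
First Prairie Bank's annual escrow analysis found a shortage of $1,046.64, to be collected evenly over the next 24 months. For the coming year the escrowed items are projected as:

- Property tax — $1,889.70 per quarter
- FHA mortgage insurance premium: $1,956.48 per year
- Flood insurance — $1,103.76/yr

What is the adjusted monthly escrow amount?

$928.53

Property tax = $1,889.70 × 4 = $7,558.80 annually
FHA mortgage insurance premium = $1,956.48 annually
Flood insurance = $1,103.76 annually
Total annual escrow = $10,619.04
Base monthly escrow = $10,619.04 ÷ 12 = $884.92
Monthly shortage recovery: $1,046.64 / 24 = $43.61
Adjusted monthly = $884.92 + $43.61 = $928.53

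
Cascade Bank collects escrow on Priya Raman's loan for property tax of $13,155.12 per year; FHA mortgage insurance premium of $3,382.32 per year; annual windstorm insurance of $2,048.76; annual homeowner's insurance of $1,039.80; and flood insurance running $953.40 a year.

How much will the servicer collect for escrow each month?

Property tax — $13,155.12
FHA mortgage insurance premium — $3,382.32
Windstorm insurance — $2,048.76
Homeowner's insurance — $1,039.80
Flood insurance — $953.40
Yearly total = $20,579.40
Base monthly escrow = $20,579.40 ÷ 12 = $1,714.95

$1,714.95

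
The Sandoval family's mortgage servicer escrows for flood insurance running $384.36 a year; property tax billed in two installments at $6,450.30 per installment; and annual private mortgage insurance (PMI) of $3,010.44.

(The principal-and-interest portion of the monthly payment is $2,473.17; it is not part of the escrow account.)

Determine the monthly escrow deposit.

$1,357.95

Flood insurance — $384.36 per year
Property tax — $6,450.30 × 2 = $12,900.60 per year
Private mortgage insurance (PMI) — $3,010.44 per year
Total annual escrow = $16,295.40
Monthly = $16,295.40 ÷ 12 = $1,357.95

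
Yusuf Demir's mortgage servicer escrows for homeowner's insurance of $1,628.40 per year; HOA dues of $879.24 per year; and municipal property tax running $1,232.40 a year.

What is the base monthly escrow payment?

$311.67

Homeowner's insurance — $1,628.40 annually
HOA dues — $879.24 annually
Municipal property tax — $1,232.40 annually
Total per year = $1,628.40 + $879.24 + $1,232.40 = $3,740.04
Per month = $3,740.04 ÷ 12 = $311.67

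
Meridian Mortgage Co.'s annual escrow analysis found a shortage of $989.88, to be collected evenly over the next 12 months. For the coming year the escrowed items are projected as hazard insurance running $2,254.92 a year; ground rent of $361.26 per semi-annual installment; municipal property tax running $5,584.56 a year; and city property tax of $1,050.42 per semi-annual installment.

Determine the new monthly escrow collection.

Hazard insurance: $2,254.92/yr
Ground rent: $361.26 × 2 = $722.52/yr
Municipal property tax: $5,584.56/yr
City property tax: $1,050.42 × 2 = $2,100.84/yr
Combined annual = $2,254.92 + $722.52 + $5,584.56 + $2,100.84 = $10,662.84
Base monthly escrow = $10,662.84 / 12 = $888.57
Shortage per month = $989.88 / 12 = $82.49
New monthly escrow = $888.57 + $82.49 = $971.06

$971.06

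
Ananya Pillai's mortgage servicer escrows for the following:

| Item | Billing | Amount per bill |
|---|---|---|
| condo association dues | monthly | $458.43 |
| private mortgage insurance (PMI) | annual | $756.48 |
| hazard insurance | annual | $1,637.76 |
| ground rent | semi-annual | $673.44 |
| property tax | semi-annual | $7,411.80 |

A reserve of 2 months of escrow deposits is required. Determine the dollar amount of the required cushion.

$4,010.98

Condo association dues = $458.43 × 12 = $5,501.16/yr
Private mortgage insurance (PMI) = $756.48/yr
Hazard insurance = $1,637.76/yr
Ground rent = $673.44 × 2 = $1,346.88/yr
Property tax = $7,411.80 × 2 = $14,823.60/yr
Combined annual = $24,065.88
Monthly = $24,065.88 / 12 = $2,005.49
Cushion = 2 × $2,005.49 = $4,010.98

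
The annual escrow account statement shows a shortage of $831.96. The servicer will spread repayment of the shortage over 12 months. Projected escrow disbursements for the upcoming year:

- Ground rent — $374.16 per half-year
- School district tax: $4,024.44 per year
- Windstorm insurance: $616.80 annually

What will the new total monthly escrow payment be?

$518.46

Ground rent — $374.16 × 2 = $748.32/yr
School district tax — $4,024.44/yr
Windstorm insurance — $616.80/yr
Total annual escrow = $748.32 + $4,024.44 + $616.80 = $5,389.56
Monthly escrow = $5,389.56 ÷ 12 = $449.13
Shortage per month = $831.96 / 12 = $69.33
New monthly escrow = $449.13 + $69.33 = $518.46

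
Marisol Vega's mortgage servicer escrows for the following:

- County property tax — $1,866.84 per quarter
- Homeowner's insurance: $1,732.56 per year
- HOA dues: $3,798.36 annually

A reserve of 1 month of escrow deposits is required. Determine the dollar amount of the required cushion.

$1,083.19

County property tax = $1,866.84 × 4 = $7,467.36 per year
Homeowner's insurance = $1,732.56 per year
HOA dues = $3,798.36 per year
Combined annual = $7,467.36 + $1,732.56 + $3,798.36 = $12,998.28
Base monthly escrow = $12,998.28 / 12 = $1,083.19
Reserve = 1 × $1,083.19 = $1,083.19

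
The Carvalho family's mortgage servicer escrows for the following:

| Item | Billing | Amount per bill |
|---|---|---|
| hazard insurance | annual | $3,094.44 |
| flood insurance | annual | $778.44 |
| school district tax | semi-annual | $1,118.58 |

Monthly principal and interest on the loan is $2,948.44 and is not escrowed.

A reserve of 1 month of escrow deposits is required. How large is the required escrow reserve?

Hazard insurance: $3,094.44 per year
Flood insurance: $778.44 per year
School district tax: $1,118.58 × 2 = $2,237.16 per year
Total annual escrow = $6,110.04
Monthly escrow = $6,110.04 ÷ 12 = $509.17
Required cushion = 1 × $509.17 = $509.17

$509.17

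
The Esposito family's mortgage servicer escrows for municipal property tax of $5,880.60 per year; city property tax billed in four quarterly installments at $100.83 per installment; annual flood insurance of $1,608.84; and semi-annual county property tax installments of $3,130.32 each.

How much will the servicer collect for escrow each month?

Municipal property tax — $5,880.60/yr
City property tax — $100.83 × 4 = $403.32/yr
Flood insurance — $1,608.84/yr
County property tax — $3,130.32 × 2 = $6,260.64/yr
Annual escrow total = $5,880.60 + $403.32 + $1,608.84 + $6,260.64 = $14,153.40
Per month = $14,153.40 ÷ 12 = $1,179.45

$1,179.45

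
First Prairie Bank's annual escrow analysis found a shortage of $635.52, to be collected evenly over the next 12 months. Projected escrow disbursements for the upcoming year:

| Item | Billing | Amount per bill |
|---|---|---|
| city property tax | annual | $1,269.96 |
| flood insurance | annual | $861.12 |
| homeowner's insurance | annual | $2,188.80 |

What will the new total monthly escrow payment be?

City property tax — $1,269.96/yr
Flood insurance — $861.12/yr
Homeowner's insurance — $2,188.80/yr
Combined annual = $4,319.88
Monthly escrow = $4,319.88 / 12 = $359.99
Monthly shortage recovery: $635.52 ÷ 12 = $52.96
Adjusted monthly = $359.99 + $52.96 = $412.95

$412.95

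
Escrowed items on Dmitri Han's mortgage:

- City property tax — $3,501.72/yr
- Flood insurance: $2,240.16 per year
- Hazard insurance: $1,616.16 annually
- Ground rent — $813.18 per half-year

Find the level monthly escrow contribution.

$748.70

City property tax: $3,501.72 annually
Flood insurance: $2,240.16 annually
Hazard insurance: $1,616.16 annually
Ground rent: $813.18 × 2 = $1,626.36 annually
Yearly total = $3,501.72 + $2,240.16 + $1,616.16 + $1,626.36 = $8,984.40
Monthly = $8,984.40 / 12 = $748.70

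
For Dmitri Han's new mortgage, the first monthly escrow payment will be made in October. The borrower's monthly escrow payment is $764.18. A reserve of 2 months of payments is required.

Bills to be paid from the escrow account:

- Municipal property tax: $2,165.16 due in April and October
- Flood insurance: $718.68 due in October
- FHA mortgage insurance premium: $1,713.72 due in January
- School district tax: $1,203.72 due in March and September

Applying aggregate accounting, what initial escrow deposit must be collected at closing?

$4,145.54

Cushion = 2 × $764.18 = $1,528.36
Trial balance (start $0, +$764.18 each month, − disbursements):
  Oct: +$764.18 − $2,883.84 → -$2,119.66
  Nov: +$764.18 → -$1,355.48
  Dec: +$764.18 → -$591.30
  Jan: +$764.18 − $1,713.72 → -$1,540.84
  Feb: +$764.18 → -$776.66
  Mar: +$764.18 − $1,203.72 → -$1,216.20
  Apr: +$764.18 − $2,165.16 → -$2,617.18
  May: +$764.18 → -$1,853.00
  Jun: +$764.18 → -$1,088.82
  Jul: +$764.18 → -$324.64
  Aug: +$764.18 → $439.54
  Sep: +$764.18 − $1,203.72 → $0.00
Lowest trial balance = -$2,617.18 (Apr)
Initial deposit = cushion − low point = $1,528.36 − (-$2,617.18) = $4,145.54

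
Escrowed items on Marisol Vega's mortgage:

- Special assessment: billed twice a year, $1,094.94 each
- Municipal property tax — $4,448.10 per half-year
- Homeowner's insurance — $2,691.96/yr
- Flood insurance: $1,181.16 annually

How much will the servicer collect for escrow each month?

$1,246.60

Special assessment: $1,094.94 × 2 = $2,189.88 annually
Municipal property tax: $4,448.10 × 2 = $8,896.20 annually
Homeowner's insurance: $2,691.96 annually
Flood insurance: $1,181.16 annually
Yearly total = $2,189.88 + $8,896.20 + $2,691.96 + $1,181.16 = $14,959.20
Monthly escrow = $14,959.20 ÷ 12 = $1,246.60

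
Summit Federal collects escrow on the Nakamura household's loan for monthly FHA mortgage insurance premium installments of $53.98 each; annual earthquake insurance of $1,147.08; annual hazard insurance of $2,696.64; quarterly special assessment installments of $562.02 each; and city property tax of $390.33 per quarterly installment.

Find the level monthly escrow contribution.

$691.74

FHA mortgage insurance premium = $53.98 × 12 = $647.76 annually
Earthquake insurance = $1,147.08 annually
Hazard insurance = $2,696.64 annually
Special assessment = $562.02 × 4 = $2,248.08 annually
City property tax = $390.33 × 4 = $1,561.32 annually
Total annual escrow = $8,300.88
Base monthly escrow = $8,300.88 / 12 = $691.74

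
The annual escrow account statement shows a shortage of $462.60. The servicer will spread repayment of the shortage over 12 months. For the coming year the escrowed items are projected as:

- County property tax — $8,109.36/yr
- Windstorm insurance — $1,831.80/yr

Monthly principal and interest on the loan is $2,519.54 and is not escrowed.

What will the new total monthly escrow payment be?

County property tax = $8,109.36
Windstorm insurance = $1,831.80
Total annual escrow = $9,941.16
Monthly escrow = $9,941.16 ÷ 12 = $828.43
Shortage spread = $462.60 / 12 = $38.55/mo
New monthly escrow = $828.43 + $38.55 = $866.98

$866.98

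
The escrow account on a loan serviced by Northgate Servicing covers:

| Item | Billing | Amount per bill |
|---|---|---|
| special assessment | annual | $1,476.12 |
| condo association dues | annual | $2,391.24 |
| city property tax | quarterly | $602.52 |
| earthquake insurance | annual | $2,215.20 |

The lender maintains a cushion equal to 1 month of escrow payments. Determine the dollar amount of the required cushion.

$707.72

Special assessment: $1,476.12 per year
Condo association dues: $2,391.24 per year
City property tax: $602.52 × 4 = $2,410.08 per year
Earthquake insurance: $2,215.20 per year
Total annual escrow = $1,476.12 + $2,391.24 + $2,410.08 + $2,215.20 = $8,492.64
Base monthly escrow = $8,492.64 ÷ 12 = $707.72
Cushion = 1 × $707.72 = $707.72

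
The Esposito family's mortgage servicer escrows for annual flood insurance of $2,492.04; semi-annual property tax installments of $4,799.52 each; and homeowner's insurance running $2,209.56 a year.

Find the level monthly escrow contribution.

Flood insurance — $2,492.04 per year
Property tax — $4,799.52 × 2 = $9,599.04 per year
Homeowner's insurance — $2,209.56 per year
Combined annual = $2,492.04 + $9,599.04 + $2,209.56 = $14,300.64
Monthly = $14,300.64 / 12 = $1,191.72

$1,191.72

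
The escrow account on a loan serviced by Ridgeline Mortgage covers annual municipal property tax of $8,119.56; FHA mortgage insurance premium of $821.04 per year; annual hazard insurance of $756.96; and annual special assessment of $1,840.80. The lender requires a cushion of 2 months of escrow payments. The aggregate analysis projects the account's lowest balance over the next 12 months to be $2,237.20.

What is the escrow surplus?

Municipal property tax: $8,119.56 annually
FHA mortgage insurance premium: $821.04 annually
Hazard insurance: $756.96 annually
Special assessment: $1,840.80 annually
Total annual escrow = $11,538.36
Monthly escrow = $11,538.36 / 12 = $961.53
Cushion = 2 × $961.53 = $1,923.06
Surplus = $2,237.20 − $1,923.06 = $314.14

$314.14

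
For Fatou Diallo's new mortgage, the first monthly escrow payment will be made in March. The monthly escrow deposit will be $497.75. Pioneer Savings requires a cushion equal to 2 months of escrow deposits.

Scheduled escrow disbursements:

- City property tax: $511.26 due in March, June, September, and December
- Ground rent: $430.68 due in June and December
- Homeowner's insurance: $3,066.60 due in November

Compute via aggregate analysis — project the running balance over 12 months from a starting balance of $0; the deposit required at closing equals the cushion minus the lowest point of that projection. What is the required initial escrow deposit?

Cushion = 2 × $497.75 = $995.50
Trial balance (start $0, +$497.75 each month, − disbursements):
  Mar: +$497.75 − $511.26 → -$13.51
  Apr: +$497.75 → $484.24
  May: +$497.75 → $981.99
  Jun: +$497.75 − $941.94 → $537.80
  Jul: +$497.75 → $1,035.55
  Aug: +$497.75 → $1,533.30
  Sep: +$497.75 − $511.26 → $1,519.79
  Oct: +$497.75 → $2,017.54
  Nov: +$497.75 − $3,066.60 → -$551.31
  Dec: +$497.75 − $941.94 → -$995.50
  Jan: +$497.75 → -$497.75
  Feb: +$497.75 → $0.00
Lowest trial balance = -$995.50 (Dec)
Initial deposit = cushion − low point = $995.50 − (-$995.50) = $1,991.00

$1,991.00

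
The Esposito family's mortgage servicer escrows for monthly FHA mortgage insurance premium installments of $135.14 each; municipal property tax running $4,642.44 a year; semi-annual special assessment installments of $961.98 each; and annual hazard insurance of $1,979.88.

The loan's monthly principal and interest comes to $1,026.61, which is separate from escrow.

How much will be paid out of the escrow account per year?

$10,167.96

FHA mortgage insurance premium = $135.14 × 12 = $1,621.68/yr
Municipal property tax = $4,642.44/yr
Special assessment = $961.98 × 2 = $1,923.96/yr
Hazard insurance = $1,979.88/yr
Annual escrow total = $10,167.96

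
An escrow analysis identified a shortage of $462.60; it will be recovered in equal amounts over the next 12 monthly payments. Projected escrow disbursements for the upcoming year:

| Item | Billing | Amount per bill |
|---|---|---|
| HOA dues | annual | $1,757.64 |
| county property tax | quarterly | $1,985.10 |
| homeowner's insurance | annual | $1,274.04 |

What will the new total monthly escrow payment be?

HOA dues: $1,757.64
County property tax: $1,985.10 × 4 = $7,940.40
Homeowner's insurance: $1,274.04
Combined annual = $10,972.08
Per month = $10,972.08 / 12 = $914.34
Shortage spread = $462.60 ÷ 12 = $38.55/mo
New monthly escrow = $914.34 + $38.55 = $952.89

$952.89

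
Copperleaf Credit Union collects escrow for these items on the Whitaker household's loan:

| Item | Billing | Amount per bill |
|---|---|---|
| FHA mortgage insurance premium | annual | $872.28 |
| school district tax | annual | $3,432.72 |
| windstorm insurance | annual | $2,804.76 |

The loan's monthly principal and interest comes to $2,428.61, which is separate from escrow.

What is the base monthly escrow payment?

$592.48

FHA mortgage insurance premium = $872.28/yr
School district tax = $3,432.72/yr
Windstorm insurance = $2,804.76/yr
Yearly total = $7,109.76
Base monthly escrow = $7,109.76 / 12 = $592.48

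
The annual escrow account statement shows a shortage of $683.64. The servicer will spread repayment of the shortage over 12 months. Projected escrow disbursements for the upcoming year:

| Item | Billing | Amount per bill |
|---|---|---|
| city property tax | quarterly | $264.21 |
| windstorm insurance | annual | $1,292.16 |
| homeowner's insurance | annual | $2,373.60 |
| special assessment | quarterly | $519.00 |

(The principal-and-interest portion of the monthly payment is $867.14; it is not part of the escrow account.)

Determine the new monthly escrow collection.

City property tax — $264.21 × 4 = $1,056.84 annually
Windstorm insurance — $1,292.16 annually
Homeowner's insurance — $2,373.60 annually
Special assessment — $519.00 × 4 = $2,076.00 annually
Total per year = $6,798.60
Per month = $6,798.60 ÷ 12 = $566.55
Shortage spread = $683.64 ÷ 12 = $56.97/mo
New monthly escrow = $566.55 + $56.97 = $623.52

$623.52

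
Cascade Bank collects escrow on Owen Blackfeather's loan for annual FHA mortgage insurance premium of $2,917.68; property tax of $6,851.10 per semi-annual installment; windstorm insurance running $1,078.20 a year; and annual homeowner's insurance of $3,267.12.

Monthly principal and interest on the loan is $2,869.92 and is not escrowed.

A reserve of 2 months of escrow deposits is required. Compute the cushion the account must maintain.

FHA mortgage insurance premium: $2,917.68
Property tax: $6,851.10 × 2 = $13,702.20
Windstorm insurance: $1,078.20
Homeowner's insurance: $3,267.12
Annual escrow total = $2,917.68 + $13,702.20 + $1,078.20 + $3,267.12 = $20,965.20
Monthly = $20,965.20 ÷ 12 = $1,747.10
Required cushion = 2 × $1,747.10 = $3,494.20

$3,494.20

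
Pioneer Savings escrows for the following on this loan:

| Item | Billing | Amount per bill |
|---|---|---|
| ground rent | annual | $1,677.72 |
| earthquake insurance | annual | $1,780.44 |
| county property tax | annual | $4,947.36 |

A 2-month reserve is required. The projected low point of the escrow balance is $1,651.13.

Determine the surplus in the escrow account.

$250.21

Ground rent: $1,677.72 annually
Earthquake insurance: $1,780.44 annually
County property tax: $4,947.36 annually
Yearly total = $1,677.72 + $1,780.44 + $4,947.36 = $8,405.52
Per month = $8,405.52 / 12 = $700.46
Required reserve = 2 × $700.46 = $1,400.92
Surplus = $1,651.13 − $1,400.92 = $250.21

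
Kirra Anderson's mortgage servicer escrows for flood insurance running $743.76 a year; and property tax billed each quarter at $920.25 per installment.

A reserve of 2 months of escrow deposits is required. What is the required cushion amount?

$737.46

Flood insurance — $743.76 per year
Property tax — $920.25 × 4 = $3,681.00 per year
Annual escrow total = $743.76 + $3,681.00 = $4,424.76
Base monthly escrow = $4,424.76 / 12 = $368.73
Reserve = 2 × $368.73 = $737.46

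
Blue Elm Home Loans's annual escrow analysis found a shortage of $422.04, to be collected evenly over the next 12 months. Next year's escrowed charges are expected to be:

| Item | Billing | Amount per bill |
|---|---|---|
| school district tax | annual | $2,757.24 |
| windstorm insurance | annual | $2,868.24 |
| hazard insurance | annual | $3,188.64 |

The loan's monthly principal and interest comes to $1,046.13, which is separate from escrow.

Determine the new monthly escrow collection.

School district tax: $2,757.24 annually
Windstorm insurance: $2,868.24 annually
Hazard insurance: $3,188.64 annually
Combined annual = $8,814.12
Monthly = $8,814.12 ÷ 12 = $734.51
Shortage spread = $422.04 / 12 = $35.17/mo
New monthly escrow = $734.51 + $35.17 = $769.68

$769.68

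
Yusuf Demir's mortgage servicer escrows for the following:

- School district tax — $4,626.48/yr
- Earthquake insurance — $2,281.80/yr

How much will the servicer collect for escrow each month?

School district tax — $4,626.48/yr
Earthquake insurance — $2,281.80/yr
Annual escrow total = $4,626.48 + $2,281.80 = $6,908.28
Monthly escrow = $6,908.28 ÷ 12 = $575.69

$575.69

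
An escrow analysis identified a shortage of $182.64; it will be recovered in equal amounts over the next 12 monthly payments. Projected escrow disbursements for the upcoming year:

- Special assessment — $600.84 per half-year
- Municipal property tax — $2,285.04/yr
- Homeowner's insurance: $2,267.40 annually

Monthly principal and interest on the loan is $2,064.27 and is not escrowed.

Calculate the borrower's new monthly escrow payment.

$494.73

Special assessment: $600.84 × 2 = $1,201.68 per year
Municipal property tax: $2,285.04 per year
Homeowner's insurance: $2,267.40 per year
Yearly total = $1,201.68 + $2,285.04 + $2,267.40 = $5,754.12
Monthly escrow = $5,754.12 / 12 = $479.51
Shortage per month = $182.64 ÷ 12 = $15.22
Adjusted monthly = $479.51 + $15.22 = $494.73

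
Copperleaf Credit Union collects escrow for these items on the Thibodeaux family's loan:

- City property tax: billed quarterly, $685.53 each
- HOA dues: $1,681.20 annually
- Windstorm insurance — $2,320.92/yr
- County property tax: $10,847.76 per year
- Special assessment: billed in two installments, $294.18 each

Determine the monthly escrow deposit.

City property tax — $685.53 × 4 = $2,742.12
HOA dues — $1,681.20
Windstorm insurance — $2,320.92
County property tax — $10,847.76
Special assessment — $294.18 × 2 = $588.36
Combined annual = $18,180.36
Per month = $18,180.36 ÷ 12 = $1,515.03

$1,515.03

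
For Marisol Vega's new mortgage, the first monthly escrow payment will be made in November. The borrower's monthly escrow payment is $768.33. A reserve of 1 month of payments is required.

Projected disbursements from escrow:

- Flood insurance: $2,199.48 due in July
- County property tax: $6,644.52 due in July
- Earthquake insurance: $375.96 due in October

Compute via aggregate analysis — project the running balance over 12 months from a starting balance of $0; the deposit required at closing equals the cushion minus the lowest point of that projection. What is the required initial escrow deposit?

$2,697.36

Cushion = 1 × $768.33 = $768.33
Trial balance (start $0, +$768.33 each month, − disbursements):
  Nov: +$768.33 → $768.33
  Dec: +$768.33 → $1,536.66
  Jan: +$768.33 → $2,304.99
  Feb: +$768.33 → $3,073.32
  Mar: +$768.33 → $3,841.65
  Apr: +$768.33 → $4,609.98
  May: +$768.33 → $5,378.31
  Jun: +$768.33 → $6,146.64
  Jul: +$768.33 − $8,844.00 → -$1,929.03
  Aug: +$768.33 → -$1,160.70
  Sep: +$768.33 → -$392.37
  Oct: +$768.33 − $375.96 → $0.00
Lowest trial balance = -$1,929.03 (Jul)
Initial deposit = cushion − low point = $768.33 − (-$1,929.03) = $2,697.36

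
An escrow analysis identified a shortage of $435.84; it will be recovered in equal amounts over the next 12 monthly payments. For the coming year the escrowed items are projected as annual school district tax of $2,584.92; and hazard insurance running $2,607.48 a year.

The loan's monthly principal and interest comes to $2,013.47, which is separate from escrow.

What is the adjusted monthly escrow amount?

School district tax — $2,584.92 annually
Hazard insurance — $2,607.48 annually
Total per year = $2,584.92 + $2,607.48 = $5,192.40
Monthly = $5,192.40 / 12 = $432.70
Monthly shortage recovery: $435.84 ÷ 12 = $36.32
New monthly escrow = $432.70 + $36.32 = $469.02

$469.02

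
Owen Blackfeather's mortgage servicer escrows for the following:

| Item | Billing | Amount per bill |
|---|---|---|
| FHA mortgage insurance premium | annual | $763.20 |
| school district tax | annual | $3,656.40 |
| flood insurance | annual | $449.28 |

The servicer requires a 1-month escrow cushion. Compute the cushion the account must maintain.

FHA mortgage insurance premium = $763.20 annually
School district tax = $3,656.40 annually
Flood insurance = $449.28 annually
Combined annual = $4,868.88
Per month = $4,868.88 / 12 = $405.74
Cushion = 1 × $405.74 = $405.74

$405.74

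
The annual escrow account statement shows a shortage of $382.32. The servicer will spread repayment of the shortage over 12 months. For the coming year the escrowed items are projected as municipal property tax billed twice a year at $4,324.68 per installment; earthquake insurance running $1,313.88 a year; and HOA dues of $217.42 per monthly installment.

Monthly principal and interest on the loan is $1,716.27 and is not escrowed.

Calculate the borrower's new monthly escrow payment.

Municipal property tax = $4,324.68 × 2 = $8,649.36
Earthquake insurance = $1,313.88
HOA dues = $217.42 × 12 = $2,609.04
Total per year = $8,649.36 + $1,313.88 + $2,609.04 = $12,572.28
Per month = $12,572.28 / 12 = $1,047.69
Shortage per month = $382.32 ÷ 12 = $31.86
New monthly escrow = $1,047.69 + $31.86 = $1,079.55

$1,079.55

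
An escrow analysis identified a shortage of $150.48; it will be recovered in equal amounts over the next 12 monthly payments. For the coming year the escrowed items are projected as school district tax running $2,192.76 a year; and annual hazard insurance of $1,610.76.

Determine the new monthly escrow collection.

School district tax: $2,192.76 annually
Hazard insurance: $1,610.76 annually
Total per year = $3,803.52
Monthly escrow = $3,803.52 ÷ 12 = $316.96
Monthly shortage recovery: $150.48 / 12 = $12.54
New monthly escrow = $316.96 + $12.54 = $329.50

$329.50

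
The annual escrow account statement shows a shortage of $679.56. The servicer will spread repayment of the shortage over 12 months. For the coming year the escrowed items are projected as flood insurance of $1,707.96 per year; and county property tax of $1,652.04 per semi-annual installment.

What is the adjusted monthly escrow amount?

Flood insurance = $1,707.96 annually
County property tax = $1,652.04 × 2 = $3,304.08 annually
Yearly total = $5,012.04
Base monthly escrow = $5,012.04 ÷ 12 = $417.67
Shortage per month = $679.56 / 12 = $56.63
New monthly escrow = $417.67 + $56.63 = $474.30

$474.30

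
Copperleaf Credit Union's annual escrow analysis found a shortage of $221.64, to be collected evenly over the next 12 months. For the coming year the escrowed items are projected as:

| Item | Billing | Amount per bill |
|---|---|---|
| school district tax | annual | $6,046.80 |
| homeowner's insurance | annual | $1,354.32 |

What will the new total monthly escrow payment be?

School district tax: $6,046.80
Homeowner's insurance: $1,354.32
Total per year = $7,401.12
Monthly = $7,401.12 ÷ 12 = $616.76
Shortage spread = $221.64 ÷ 12 = $18.47/mo
Adjusted monthly = $616.76 + $18.47 = $635.23

$635.23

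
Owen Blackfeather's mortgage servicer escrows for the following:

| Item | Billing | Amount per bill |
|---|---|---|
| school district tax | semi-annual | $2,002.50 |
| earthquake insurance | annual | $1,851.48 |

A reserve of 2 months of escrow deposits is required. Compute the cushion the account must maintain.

$976.08

School district tax = $2,002.50 × 2 = $4,005.00
Earthquake insurance = $1,851.48
Yearly total = $4,005.00 + $1,851.48 = $5,856.48
Monthly = $5,856.48 / 12 = $488.04
Cushion = 2 × $488.04 = $976.08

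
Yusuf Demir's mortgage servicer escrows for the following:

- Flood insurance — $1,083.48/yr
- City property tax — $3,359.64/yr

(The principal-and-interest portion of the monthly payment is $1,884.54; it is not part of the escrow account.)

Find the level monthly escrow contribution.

Flood insurance = $1,083.48 annually
City property tax = $3,359.64 annually
Annual escrow total = $1,083.48 + $3,359.64 = $4,443.12
Monthly = $4,443.12 ÷ 12 = $370.26

$370.26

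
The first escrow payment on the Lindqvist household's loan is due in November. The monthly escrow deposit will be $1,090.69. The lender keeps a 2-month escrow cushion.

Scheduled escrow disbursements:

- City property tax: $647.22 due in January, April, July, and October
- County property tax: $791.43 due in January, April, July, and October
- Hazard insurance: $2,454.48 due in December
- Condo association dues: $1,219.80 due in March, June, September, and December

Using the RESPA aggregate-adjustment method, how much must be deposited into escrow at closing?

$4,022.24

Cushion = 2 × $1,090.69 = $2,181.38
Trial balance (start $0, +$1,090.69 each month, − disbursements):
  Nov: +$1,090.69 → $1,090.69
  Dec: +$1,090.69 − $3,674.28 → -$1,492.90
  Jan: +$1,090.69 − $1,438.65 → -$1,840.86
  Feb: +$1,090.69 → -$750.17
  Mar: +$1,090.69 − $1,219.80 → -$879.28
  Apr: +$1,090.69 − $1,438.65 → -$1,227.24
  May: +$1,090.69 → -$136.55
  Jun: +$1,090.69 − $1,219.80 → -$265.66
  Jul: +$1,090.69 − $1,438.65 → -$613.62
  Aug: +$1,090.69 → $477.07
  Sep: +$1,090.69 − $1,219.80 → $347.96
  Oct: +$1,090.69 − $1,438.65 → $0.00
Lowest trial balance = -$1,840.86 (Jan)
Initial deposit = cushion − low point = $2,181.38 − (-$1,840.86) = $4,022.24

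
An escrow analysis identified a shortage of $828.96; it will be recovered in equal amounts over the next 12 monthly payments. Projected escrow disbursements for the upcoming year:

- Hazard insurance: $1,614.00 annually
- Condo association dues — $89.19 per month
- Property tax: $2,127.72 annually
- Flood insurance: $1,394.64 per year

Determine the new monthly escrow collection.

Hazard insurance — $1,614.00
Condo association dues — $89.19 × 12 = $1,070.28
Property tax — $2,127.72
Flood insurance — $1,394.64
Total per year = $1,614.00 + $1,070.28 + $2,127.72 + $1,394.64 = $6,206.64
Per month = $6,206.64 / 12 = $517.22
Shortage spread = $828.96 ÷ 12 = $69.08/mo
Adjusted monthly = $517.22 + $69.08 = $586.30

$586.30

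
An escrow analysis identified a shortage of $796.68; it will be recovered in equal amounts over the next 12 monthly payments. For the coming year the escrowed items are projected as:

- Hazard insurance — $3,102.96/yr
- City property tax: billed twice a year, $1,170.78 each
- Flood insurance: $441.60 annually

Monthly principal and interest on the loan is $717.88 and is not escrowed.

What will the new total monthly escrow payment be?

Hazard insurance = $3,102.96 per year
City property tax = $1,170.78 × 2 = $2,341.56 per year
Flood insurance = $441.60 per year
Total per year = $5,886.12
Base monthly escrow = $5,886.12 ÷ 12 = $490.51
Monthly shortage recovery: $796.68 ÷ 12 = $66.39
Adjusted monthly = $490.51 + $66.39 = $556.90

$556.90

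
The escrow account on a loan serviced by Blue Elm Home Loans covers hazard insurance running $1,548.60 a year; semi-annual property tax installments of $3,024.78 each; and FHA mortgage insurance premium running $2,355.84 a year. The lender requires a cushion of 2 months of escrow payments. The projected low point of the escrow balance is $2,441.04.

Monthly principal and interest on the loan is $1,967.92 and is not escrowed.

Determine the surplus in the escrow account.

$782.04

Hazard insurance = $1,548.60 per year
Property tax = $3,024.78 × 2 = $6,049.56 per year
FHA mortgage insurance premium = $2,355.84 per year
Total per year = $9,954.00
Monthly escrow = $9,954.00 ÷ 12 = $829.50
Required reserve = 2 × $829.50 = $1,659.00
Excess over cushion: $2,441.04 − $1,659.00 = $782.04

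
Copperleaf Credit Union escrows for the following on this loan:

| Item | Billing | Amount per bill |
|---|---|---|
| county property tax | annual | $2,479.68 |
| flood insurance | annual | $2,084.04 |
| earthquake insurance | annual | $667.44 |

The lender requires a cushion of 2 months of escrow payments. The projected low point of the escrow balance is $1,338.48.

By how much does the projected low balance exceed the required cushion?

$466.62

County property tax: $2,479.68/yr
Flood insurance: $2,084.04/yr
Earthquake insurance: $667.44/yr
Total per year = $2,479.68 + $2,084.04 + $667.44 = $5,231.16
Monthly escrow = $5,231.16 / 12 = $435.93
Cushion = 2 × $435.93 = $871.86
Excess over cushion: $1,338.48 − $871.86 = $466.62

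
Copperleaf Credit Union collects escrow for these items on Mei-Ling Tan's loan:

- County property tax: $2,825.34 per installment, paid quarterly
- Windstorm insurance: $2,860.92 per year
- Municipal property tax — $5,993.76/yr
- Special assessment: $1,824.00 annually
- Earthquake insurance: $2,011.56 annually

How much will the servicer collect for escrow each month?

$1,999.30

County property tax: $2,825.34 × 4 = $11,301.36
Windstorm insurance: $2,860.92
Municipal property tax: $5,993.76
Special assessment: $1,824.00
Earthquake insurance: $2,011.56
Total annual escrow = $11,301.36 + $2,860.92 + $5,993.76 + $1,824.00 + $2,011.56 = $23,991.60
Monthly escrow = $23,991.60 / 12 = $1,999.30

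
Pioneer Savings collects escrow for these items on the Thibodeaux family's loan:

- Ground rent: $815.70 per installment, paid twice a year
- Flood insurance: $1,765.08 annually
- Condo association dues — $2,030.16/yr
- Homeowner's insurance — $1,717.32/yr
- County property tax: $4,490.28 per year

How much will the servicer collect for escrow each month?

Ground rent — $815.70 × 2 = $1,631.40 annually
Flood insurance — $1,765.08 annually
Condo association dues — $2,030.16 annually
Homeowner's insurance — $1,717.32 annually
County property tax — $4,490.28 annually
Combined annual = $11,634.24
Monthly escrow = $11,634.24 / 12 = $969.52

$969.52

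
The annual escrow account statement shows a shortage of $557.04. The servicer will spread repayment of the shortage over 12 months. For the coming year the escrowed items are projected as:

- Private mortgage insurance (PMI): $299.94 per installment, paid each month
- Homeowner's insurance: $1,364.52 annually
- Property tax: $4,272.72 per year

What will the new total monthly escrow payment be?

Private mortgage insurance (PMI): $299.94 × 12 = $3,599.28
Homeowner's insurance: $1,364.52
Property tax: $4,272.72
Combined annual = $9,236.52
Per month = $9,236.52 ÷ 12 = $769.71
Shortage spread = $557.04 ÷ 12 = $46.42/mo
Adjusted monthly = $769.71 + $46.42 = $816.13

$816.13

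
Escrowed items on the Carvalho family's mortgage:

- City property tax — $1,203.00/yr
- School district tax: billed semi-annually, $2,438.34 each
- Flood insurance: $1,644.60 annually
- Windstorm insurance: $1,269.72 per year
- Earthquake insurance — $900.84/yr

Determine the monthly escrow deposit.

City property tax — $1,203.00 per year
School district tax — $2,438.34 × 2 = $4,876.68 per year
Flood insurance — $1,644.60 per year
Windstorm insurance — $1,269.72 per year
Earthquake insurance — $900.84 per year
Yearly total = $9,894.84
Monthly escrow = $9,894.84 / 12 = $824.57

$824.57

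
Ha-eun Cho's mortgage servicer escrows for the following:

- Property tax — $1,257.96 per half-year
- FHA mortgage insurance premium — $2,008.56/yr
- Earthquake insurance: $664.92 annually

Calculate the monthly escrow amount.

Property tax = $1,257.96 × 2 = $2,515.92 per year
FHA mortgage insurance premium = $2,008.56 per year
Earthquake insurance = $664.92 per year
Total annual escrow = $5,189.40
Monthly = $5,189.40 ÷ 12 = $432.45

$432.45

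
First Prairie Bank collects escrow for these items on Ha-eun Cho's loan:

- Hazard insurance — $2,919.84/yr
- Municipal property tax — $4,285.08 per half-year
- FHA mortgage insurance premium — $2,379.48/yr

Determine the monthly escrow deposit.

$1,155.79

Hazard insurance: $2,919.84
Municipal property tax: $4,285.08 × 2 = $8,570.16
FHA mortgage insurance premium: $2,379.48
Annual escrow total = $2,919.84 + $8,570.16 + $2,379.48 = $13,869.48
Base monthly escrow = $13,869.48 ÷ 12 = $1,155.79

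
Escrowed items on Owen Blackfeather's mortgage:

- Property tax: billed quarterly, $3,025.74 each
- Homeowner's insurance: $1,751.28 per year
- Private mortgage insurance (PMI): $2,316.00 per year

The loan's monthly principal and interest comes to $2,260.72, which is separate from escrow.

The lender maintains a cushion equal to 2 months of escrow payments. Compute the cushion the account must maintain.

Property tax — $3,025.74 × 4 = $12,102.96 per year
Homeowner's insurance — $1,751.28 per year
Private mortgage insurance (PMI) — $2,316.00 per year
Total per year = $12,102.96 + $1,751.28 + $2,316.00 = $16,170.24
Monthly = $16,170.24 ÷ 12 = $1,347.52
Reserve = 2 × $1,347.52 = $2,695.04

$2,695.04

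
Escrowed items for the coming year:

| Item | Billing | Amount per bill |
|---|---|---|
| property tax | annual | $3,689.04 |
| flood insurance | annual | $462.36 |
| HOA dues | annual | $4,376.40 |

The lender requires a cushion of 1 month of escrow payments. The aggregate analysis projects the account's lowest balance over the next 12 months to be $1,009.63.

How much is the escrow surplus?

$298.98

Property tax — $3,689.04
Flood insurance — $462.36
HOA dues — $4,376.40
Yearly total = $8,527.80
Monthly escrow = $8,527.80 ÷ 12 = $710.65
Required reserve = 1 × $710.65 = $710.65
Excess over cushion: $1,009.63 − $710.65 = $298.98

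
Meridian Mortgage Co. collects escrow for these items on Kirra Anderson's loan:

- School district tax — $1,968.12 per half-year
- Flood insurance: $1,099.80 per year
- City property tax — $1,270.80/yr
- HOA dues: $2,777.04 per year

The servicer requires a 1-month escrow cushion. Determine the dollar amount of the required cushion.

School district tax: $1,968.12 × 2 = $3,936.24 annually
Flood insurance: $1,099.80 annually
City property tax: $1,270.80 annually
HOA dues: $2,777.04 annually
Total per year = $9,083.88
Monthly = $9,083.88 ÷ 12 = $756.99
Cushion = 1 × $756.99 = $756.99

$756.99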